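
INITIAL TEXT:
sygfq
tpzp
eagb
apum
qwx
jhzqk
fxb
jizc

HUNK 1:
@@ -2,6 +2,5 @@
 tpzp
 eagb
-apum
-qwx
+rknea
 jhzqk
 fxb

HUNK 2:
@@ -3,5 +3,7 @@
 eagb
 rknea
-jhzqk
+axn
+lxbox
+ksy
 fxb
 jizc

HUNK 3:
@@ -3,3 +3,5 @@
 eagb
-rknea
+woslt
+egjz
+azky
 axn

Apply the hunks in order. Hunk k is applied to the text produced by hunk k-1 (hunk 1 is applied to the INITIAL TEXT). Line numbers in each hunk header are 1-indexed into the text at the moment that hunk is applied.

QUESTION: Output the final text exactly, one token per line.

Hunk 1: at line 2 remove [apum,qwx] add [rknea] -> 7 lines: sygfq tpzp eagb rknea jhzqk fxb jizc
Hunk 2: at line 3 remove [jhzqk] add [axn,lxbox,ksy] -> 9 lines: sygfq tpzp eagb rknea axn lxbox ksy fxb jizc
Hunk 3: at line 3 remove [rknea] add [woslt,egjz,azky] -> 11 lines: sygfq tpzp eagb woslt egjz azky axn lxbox ksy fxb jizc

Answer: sygfq
tpzp
eagb
woslt
egjz
azky
axn
lxbox
ksy
fxb
jizc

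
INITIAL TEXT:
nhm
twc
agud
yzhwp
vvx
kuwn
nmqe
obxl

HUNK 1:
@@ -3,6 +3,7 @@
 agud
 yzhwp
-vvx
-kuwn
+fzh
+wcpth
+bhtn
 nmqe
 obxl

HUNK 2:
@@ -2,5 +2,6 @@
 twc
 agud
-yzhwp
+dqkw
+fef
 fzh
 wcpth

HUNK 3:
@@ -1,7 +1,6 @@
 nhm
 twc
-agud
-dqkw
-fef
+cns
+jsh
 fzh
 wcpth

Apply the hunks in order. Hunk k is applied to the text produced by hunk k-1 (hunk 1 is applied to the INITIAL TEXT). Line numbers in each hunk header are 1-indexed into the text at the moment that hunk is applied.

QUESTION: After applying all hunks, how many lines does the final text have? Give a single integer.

Hunk 1: at line 3 remove [vvx,kuwn] add [fzh,wcpth,bhtn] -> 9 lines: nhm twc agud yzhwp fzh wcpth bhtn nmqe obxl
Hunk 2: at line 2 remove [yzhwp] add [dqkw,fef] -> 10 lines: nhm twc agud dqkw fef fzh wcpth bhtn nmqe obxl
Hunk 3: at line 1 remove [agud,dqkw,fef] add [cns,jsh] -> 9 lines: nhm twc cns jsh fzh wcpth bhtn nmqe obxl
Final line count: 9

Answer: 9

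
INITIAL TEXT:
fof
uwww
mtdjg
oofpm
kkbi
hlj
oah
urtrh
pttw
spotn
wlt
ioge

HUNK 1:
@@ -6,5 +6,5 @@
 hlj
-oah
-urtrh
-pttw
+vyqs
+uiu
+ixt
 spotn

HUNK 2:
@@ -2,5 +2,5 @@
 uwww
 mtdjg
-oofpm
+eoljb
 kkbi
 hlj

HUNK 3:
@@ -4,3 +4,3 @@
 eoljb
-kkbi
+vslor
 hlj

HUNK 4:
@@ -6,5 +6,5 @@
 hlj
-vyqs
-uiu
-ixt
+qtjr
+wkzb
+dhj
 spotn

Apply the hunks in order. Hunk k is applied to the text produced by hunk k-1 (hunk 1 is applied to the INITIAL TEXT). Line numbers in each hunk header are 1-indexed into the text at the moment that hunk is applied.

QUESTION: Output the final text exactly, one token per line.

Answer: fof
uwww
mtdjg
eoljb
vslor
hlj
qtjr
wkzb
dhj
spotn
wlt
ioge

Derivation:
Hunk 1: at line 6 remove [oah,urtrh,pttw] add [vyqs,uiu,ixt] -> 12 lines: fof uwww mtdjg oofpm kkbi hlj vyqs uiu ixt spotn wlt ioge
Hunk 2: at line 2 remove [oofpm] add [eoljb] -> 12 lines: fof uwww mtdjg eoljb kkbi hlj vyqs uiu ixt spotn wlt ioge
Hunk 3: at line 4 remove [kkbi] add [vslor] -> 12 lines: fof uwww mtdjg eoljb vslor hlj vyqs uiu ixt spotn wlt ioge
Hunk 4: at line 6 remove [vyqs,uiu,ixt] add [qtjr,wkzb,dhj] -> 12 lines: fof uwww mtdjg eoljb vslor hlj qtjr wkzb dhj spotn wlt ioge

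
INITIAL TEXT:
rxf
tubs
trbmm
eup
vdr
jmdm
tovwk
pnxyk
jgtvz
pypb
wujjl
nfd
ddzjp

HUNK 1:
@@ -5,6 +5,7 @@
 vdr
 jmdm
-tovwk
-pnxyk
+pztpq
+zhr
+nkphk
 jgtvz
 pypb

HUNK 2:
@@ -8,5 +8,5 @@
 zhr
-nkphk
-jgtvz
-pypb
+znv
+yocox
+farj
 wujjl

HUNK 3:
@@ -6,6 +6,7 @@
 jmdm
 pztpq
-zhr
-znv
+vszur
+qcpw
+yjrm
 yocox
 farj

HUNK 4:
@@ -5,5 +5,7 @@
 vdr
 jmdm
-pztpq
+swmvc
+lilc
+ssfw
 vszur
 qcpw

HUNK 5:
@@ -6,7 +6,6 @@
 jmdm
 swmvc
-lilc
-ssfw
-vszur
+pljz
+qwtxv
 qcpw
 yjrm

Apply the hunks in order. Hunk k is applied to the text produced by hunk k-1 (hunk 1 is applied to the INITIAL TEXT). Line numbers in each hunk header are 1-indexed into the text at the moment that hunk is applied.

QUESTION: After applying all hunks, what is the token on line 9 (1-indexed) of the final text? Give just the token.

Answer: qwtxv

Derivation:
Hunk 1: at line 5 remove [tovwk,pnxyk] add [pztpq,zhr,nkphk] -> 14 lines: rxf tubs trbmm eup vdr jmdm pztpq zhr nkphk jgtvz pypb wujjl nfd ddzjp
Hunk 2: at line 8 remove [nkphk,jgtvz,pypb] add [znv,yocox,farj] -> 14 lines: rxf tubs trbmm eup vdr jmdm pztpq zhr znv yocox farj wujjl nfd ddzjp
Hunk 3: at line 6 remove [zhr,znv] add [vszur,qcpw,yjrm] -> 15 lines: rxf tubs trbmm eup vdr jmdm pztpq vszur qcpw yjrm yocox farj wujjl nfd ddzjp
Hunk 4: at line 5 remove [pztpq] add [swmvc,lilc,ssfw] -> 17 lines: rxf tubs trbmm eup vdr jmdm swmvc lilc ssfw vszur qcpw yjrm yocox farj wujjl nfd ddzjp
Hunk 5: at line 6 remove [lilc,ssfw,vszur] add [pljz,qwtxv] -> 16 lines: rxf tubs trbmm eup vdr jmdm swmvc pljz qwtxv qcpw yjrm yocox farj wujjl nfd ddzjp
Final line 9: qwtxv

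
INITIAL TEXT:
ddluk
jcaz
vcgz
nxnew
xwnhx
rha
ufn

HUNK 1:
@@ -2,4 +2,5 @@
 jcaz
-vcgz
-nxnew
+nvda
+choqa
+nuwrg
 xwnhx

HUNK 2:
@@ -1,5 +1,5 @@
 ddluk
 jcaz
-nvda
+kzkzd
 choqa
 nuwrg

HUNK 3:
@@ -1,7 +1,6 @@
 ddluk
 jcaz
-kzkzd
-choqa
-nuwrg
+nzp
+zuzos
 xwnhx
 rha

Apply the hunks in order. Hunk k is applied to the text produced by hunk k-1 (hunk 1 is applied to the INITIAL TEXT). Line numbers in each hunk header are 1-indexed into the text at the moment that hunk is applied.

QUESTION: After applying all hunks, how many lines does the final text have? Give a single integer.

Hunk 1: at line 2 remove [vcgz,nxnew] add [nvda,choqa,nuwrg] -> 8 lines: ddluk jcaz nvda choqa nuwrg xwnhx rha ufn
Hunk 2: at line 1 remove [nvda] add [kzkzd] -> 8 lines: ddluk jcaz kzkzd choqa nuwrg xwnhx rha ufn
Hunk 3: at line 1 remove [kzkzd,choqa,nuwrg] add [nzp,zuzos] -> 7 lines: ddluk jcaz nzp zuzos xwnhx rha ufn
Final line count: 7

Answer: 7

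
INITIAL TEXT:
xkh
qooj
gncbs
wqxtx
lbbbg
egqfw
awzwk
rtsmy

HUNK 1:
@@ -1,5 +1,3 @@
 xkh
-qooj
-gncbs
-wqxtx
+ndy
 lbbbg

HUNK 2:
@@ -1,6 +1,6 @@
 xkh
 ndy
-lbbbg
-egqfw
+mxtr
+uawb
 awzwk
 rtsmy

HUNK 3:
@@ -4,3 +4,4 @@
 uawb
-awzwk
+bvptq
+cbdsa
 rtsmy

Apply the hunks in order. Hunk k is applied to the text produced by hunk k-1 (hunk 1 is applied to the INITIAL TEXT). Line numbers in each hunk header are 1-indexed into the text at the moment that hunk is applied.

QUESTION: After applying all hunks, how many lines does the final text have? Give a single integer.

Answer: 7

Derivation:
Hunk 1: at line 1 remove [qooj,gncbs,wqxtx] add [ndy] -> 6 lines: xkh ndy lbbbg egqfw awzwk rtsmy
Hunk 2: at line 1 remove [lbbbg,egqfw] add [mxtr,uawb] -> 6 lines: xkh ndy mxtr uawb awzwk rtsmy
Hunk 3: at line 4 remove [awzwk] add [bvptq,cbdsa] -> 7 lines: xkh ndy mxtr uawb bvptq cbdsa rtsmy
Final line count: 7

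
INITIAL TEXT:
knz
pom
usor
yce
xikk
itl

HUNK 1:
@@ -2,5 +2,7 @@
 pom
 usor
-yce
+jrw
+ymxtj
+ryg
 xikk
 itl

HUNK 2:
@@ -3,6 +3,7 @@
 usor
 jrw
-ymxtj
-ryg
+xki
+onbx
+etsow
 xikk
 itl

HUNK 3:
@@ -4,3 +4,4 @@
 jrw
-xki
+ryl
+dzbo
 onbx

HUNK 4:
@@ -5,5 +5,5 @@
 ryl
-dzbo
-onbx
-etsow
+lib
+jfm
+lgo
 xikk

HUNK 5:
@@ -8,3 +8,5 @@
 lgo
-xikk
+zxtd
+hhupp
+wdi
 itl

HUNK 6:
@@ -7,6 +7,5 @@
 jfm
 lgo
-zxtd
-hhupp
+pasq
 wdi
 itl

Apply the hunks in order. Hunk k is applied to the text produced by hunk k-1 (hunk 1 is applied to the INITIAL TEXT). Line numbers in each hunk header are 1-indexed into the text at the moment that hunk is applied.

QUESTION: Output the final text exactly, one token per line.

Answer: knz
pom
usor
jrw
ryl
lib
jfm
lgo
pasq
wdi
itl

Derivation:
Hunk 1: at line 2 remove [yce] add [jrw,ymxtj,ryg] -> 8 lines: knz pom usor jrw ymxtj ryg xikk itl
Hunk 2: at line 3 remove [ymxtj,ryg] add [xki,onbx,etsow] -> 9 lines: knz pom usor jrw xki onbx etsow xikk itl
Hunk 3: at line 4 remove [xki] add [ryl,dzbo] -> 10 lines: knz pom usor jrw ryl dzbo onbx etsow xikk itl
Hunk 4: at line 5 remove [dzbo,onbx,etsow] add [lib,jfm,lgo] -> 10 lines: knz pom usor jrw ryl lib jfm lgo xikk itl
Hunk 5: at line 8 remove [xikk] add [zxtd,hhupp,wdi] -> 12 lines: knz pom usor jrw ryl lib jfm lgo zxtd hhupp wdi itl
Hunk 6: at line 7 remove [zxtd,hhupp] add [pasq] -> 11 lines: knz pom usor jrw ryl lib jfm lgo pasq wdi itl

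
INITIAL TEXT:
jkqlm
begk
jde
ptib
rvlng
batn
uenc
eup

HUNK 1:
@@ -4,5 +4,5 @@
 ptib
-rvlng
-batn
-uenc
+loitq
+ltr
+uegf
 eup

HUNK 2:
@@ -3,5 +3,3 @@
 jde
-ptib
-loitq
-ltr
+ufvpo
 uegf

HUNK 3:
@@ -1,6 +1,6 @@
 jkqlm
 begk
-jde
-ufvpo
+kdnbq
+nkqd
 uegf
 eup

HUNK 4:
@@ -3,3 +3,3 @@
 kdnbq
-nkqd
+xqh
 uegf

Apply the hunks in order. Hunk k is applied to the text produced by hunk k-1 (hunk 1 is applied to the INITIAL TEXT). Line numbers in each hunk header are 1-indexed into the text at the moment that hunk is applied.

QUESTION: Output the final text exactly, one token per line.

Hunk 1: at line 4 remove [rvlng,batn,uenc] add [loitq,ltr,uegf] -> 8 lines: jkqlm begk jde ptib loitq ltr uegf eup
Hunk 2: at line 3 remove [ptib,loitq,ltr] add [ufvpo] -> 6 lines: jkqlm begk jde ufvpo uegf eup
Hunk 3: at line 1 remove [jde,ufvpo] add [kdnbq,nkqd] -> 6 lines: jkqlm begk kdnbq nkqd uegf eup
Hunk 4: at line 3 remove [nkqd] add [xqh] -> 6 lines: jkqlm begk kdnbq xqh uegf eup

Answer: jkqlm
begk
kdnbq
xqh
uegf
eup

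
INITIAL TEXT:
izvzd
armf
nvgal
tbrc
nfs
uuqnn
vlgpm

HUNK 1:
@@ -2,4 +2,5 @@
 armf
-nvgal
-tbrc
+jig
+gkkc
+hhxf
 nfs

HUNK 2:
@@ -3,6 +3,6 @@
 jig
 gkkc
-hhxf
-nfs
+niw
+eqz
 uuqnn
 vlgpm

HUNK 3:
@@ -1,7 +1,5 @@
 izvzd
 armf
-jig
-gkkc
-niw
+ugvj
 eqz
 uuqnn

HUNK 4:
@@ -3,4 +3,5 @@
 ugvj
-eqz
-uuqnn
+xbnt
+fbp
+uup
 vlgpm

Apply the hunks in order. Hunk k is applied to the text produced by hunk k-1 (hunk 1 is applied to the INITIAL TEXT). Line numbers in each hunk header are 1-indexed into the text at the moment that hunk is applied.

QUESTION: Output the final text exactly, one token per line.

Hunk 1: at line 2 remove [nvgal,tbrc] add [jig,gkkc,hhxf] -> 8 lines: izvzd armf jig gkkc hhxf nfs uuqnn vlgpm
Hunk 2: at line 3 remove [hhxf,nfs] add [niw,eqz] -> 8 lines: izvzd armf jig gkkc niw eqz uuqnn vlgpm
Hunk 3: at line 1 remove [jig,gkkc,niw] add [ugvj] -> 6 lines: izvzd armf ugvj eqz uuqnn vlgpm
Hunk 4: at line 3 remove [eqz,uuqnn] add [xbnt,fbp,uup] -> 7 lines: izvzd armf ugvj xbnt fbp uup vlgpm

Answer: izvzd
armf
ugvj
xbnt
fbp
uup
vlgpm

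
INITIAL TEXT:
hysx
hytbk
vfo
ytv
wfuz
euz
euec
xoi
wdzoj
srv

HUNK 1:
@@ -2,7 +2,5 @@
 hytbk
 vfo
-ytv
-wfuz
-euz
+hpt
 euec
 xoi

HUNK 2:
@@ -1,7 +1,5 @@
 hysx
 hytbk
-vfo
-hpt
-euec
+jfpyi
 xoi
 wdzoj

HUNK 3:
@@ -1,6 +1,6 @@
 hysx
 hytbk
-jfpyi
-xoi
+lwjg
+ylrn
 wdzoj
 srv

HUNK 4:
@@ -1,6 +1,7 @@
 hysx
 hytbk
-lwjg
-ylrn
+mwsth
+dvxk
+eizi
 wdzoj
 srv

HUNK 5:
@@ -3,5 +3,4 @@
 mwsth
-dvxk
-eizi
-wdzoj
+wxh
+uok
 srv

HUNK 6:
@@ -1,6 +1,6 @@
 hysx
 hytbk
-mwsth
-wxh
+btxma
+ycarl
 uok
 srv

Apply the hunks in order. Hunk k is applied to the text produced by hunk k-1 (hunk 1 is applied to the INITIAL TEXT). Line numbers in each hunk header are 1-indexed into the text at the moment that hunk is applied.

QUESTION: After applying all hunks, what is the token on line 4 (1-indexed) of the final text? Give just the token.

Answer: ycarl

Derivation:
Hunk 1: at line 2 remove [ytv,wfuz,euz] add [hpt] -> 8 lines: hysx hytbk vfo hpt euec xoi wdzoj srv
Hunk 2: at line 1 remove [vfo,hpt,euec] add [jfpyi] -> 6 lines: hysx hytbk jfpyi xoi wdzoj srv
Hunk 3: at line 1 remove [jfpyi,xoi] add [lwjg,ylrn] -> 6 lines: hysx hytbk lwjg ylrn wdzoj srv
Hunk 4: at line 1 remove [lwjg,ylrn] add [mwsth,dvxk,eizi] -> 7 lines: hysx hytbk mwsth dvxk eizi wdzoj srv
Hunk 5: at line 3 remove [dvxk,eizi,wdzoj] add [wxh,uok] -> 6 lines: hysx hytbk mwsth wxh uok srv
Hunk 6: at line 1 remove [mwsth,wxh] add [btxma,ycarl] -> 6 lines: hysx hytbk btxma ycarl uok srv
Final line 4: ycarl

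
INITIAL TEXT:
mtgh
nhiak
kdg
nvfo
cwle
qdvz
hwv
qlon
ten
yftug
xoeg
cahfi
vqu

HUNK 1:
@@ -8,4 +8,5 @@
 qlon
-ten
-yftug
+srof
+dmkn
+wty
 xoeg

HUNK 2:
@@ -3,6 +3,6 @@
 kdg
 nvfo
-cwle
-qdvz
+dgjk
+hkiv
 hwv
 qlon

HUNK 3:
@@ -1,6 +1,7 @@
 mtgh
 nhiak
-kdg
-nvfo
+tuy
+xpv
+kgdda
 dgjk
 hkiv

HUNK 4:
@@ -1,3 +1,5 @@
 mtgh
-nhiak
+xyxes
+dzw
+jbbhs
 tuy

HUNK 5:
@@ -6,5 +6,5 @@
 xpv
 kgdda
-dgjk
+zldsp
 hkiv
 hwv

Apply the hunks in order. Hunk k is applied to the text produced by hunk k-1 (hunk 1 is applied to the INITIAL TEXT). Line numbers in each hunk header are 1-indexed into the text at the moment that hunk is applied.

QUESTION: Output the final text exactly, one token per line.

Answer: mtgh
xyxes
dzw
jbbhs
tuy
xpv
kgdda
zldsp
hkiv
hwv
qlon
srof
dmkn
wty
xoeg
cahfi
vqu

Derivation:
Hunk 1: at line 8 remove [ten,yftug] add [srof,dmkn,wty] -> 14 lines: mtgh nhiak kdg nvfo cwle qdvz hwv qlon srof dmkn wty xoeg cahfi vqu
Hunk 2: at line 3 remove [cwle,qdvz] add [dgjk,hkiv] -> 14 lines: mtgh nhiak kdg nvfo dgjk hkiv hwv qlon srof dmkn wty xoeg cahfi vqu
Hunk 3: at line 1 remove [kdg,nvfo] add [tuy,xpv,kgdda] -> 15 lines: mtgh nhiak tuy xpv kgdda dgjk hkiv hwv qlon srof dmkn wty xoeg cahfi vqu
Hunk 4: at line 1 remove [nhiak] add [xyxes,dzw,jbbhs] -> 17 lines: mtgh xyxes dzw jbbhs tuy xpv kgdda dgjk hkiv hwv qlon srof dmkn wty xoeg cahfi vqu
Hunk 5: at line 6 remove [dgjk] add [zldsp] -> 17 lines: mtgh xyxes dzw jbbhs tuy xpv kgdda zldsp hkiv hwv qlon srof dmkn wty xoeg cahfi vqu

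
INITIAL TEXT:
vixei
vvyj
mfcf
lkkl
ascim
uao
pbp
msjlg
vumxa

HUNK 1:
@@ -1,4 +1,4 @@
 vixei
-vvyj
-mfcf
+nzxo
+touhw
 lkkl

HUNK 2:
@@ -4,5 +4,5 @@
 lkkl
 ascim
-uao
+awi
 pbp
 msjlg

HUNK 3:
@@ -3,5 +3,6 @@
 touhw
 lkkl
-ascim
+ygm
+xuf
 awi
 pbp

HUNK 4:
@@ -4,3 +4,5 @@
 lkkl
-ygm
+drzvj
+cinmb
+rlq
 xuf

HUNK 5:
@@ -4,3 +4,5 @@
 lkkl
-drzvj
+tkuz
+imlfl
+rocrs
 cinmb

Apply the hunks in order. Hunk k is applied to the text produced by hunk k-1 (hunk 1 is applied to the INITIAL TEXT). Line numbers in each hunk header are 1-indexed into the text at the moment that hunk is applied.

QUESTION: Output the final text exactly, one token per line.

Hunk 1: at line 1 remove [vvyj,mfcf] add [nzxo,touhw] -> 9 lines: vixei nzxo touhw lkkl ascim uao pbp msjlg vumxa
Hunk 2: at line 4 remove [uao] add [awi] -> 9 lines: vixei nzxo touhw lkkl ascim awi pbp msjlg vumxa
Hunk 3: at line 3 remove [ascim] add [ygm,xuf] -> 10 lines: vixei nzxo touhw lkkl ygm xuf awi pbp msjlg vumxa
Hunk 4: at line 4 remove [ygm] add [drzvj,cinmb,rlq] -> 12 lines: vixei nzxo touhw lkkl drzvj cinmb rlq xuf awi pbp msjlg vumxa
Hunk 5: at line 4 remove [drzvj] add [tkuz,imlfl,rocrs] -> 14 lines: vixei nzxo touhw lkkl tkuz imlfl rocrs cinmb rlq xuf awi pbp msjlg vumxa

Answer: vixei
nzxo
touhw
lkkl
tkuz
imlfl
rocrs
cinmb
rlq
xuf
awi
pbp
msjlg
vumxa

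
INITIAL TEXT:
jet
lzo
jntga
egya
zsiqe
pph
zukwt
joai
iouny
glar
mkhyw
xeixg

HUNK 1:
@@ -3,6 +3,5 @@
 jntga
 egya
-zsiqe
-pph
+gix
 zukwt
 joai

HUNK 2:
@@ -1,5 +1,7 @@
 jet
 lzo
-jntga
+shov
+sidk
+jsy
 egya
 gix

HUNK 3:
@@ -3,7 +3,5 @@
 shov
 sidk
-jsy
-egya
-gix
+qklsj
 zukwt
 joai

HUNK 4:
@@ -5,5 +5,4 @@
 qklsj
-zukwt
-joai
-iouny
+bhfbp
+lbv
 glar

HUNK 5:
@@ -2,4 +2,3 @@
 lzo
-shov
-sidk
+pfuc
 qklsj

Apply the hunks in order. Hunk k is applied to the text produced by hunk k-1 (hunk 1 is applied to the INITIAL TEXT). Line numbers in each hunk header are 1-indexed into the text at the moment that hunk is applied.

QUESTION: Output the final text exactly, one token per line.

Hunk 1: at line 3 remove [zsiqe,pph] add [gix] -> 11 lines: jet lzo jntga egya gix zukwt joai iouny glar mkhyw xeixg
Hunk 2: at line 1 remove [jntga] add [shov,sidk,jsy] -> 13 lines: jet lzo shov sidk jsy egya gix zukwt joai iouny glar mkhyw xeixg
Hunk 3: at line 3 remove [jsy,egya,gix] add [qklsj] -> 11 lines: jet lzo shov sidk qklsj zukwt joai iouny glar mkhyw xeixg
Hunk 4: at line 5 remove [zukwt,joai,iouny] add [bhfbp,lbv] -> 10 lines: jet lzo shov sidk qklsj bhfbp lbv glar mkhyw xeixg
Hunk 5: at line 2 remove [shov,sidk] add [pfuc] -> 9 lines: jet lzo pfuc qklsj bhfbp lbv glar mkhyw xeixg

Answer: jet
lzo
pfuc
qklsj
bhfbp
lbv
glar
mkhyw
xeixg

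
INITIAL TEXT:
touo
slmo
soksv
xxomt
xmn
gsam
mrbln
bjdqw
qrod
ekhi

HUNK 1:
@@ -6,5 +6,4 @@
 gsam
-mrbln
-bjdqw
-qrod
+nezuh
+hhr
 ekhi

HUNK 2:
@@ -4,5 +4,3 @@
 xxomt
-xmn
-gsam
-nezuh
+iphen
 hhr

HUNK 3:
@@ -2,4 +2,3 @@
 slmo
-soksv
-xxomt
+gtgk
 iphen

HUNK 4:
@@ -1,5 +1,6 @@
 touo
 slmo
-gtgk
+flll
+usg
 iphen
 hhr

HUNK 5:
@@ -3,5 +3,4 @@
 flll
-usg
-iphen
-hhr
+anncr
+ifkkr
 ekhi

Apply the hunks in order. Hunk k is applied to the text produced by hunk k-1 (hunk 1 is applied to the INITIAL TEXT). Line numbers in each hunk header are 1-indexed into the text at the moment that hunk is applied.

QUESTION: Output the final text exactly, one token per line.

Hunk 1: at line 6 remove [mrbln,bjdqw,qrod] add [nezuh,hhr] -> 9 lines: touo slmo soksv xxomt xmn gsam nezuh hhr ekhi
Hunk 2: at line 4 remove [xmn,gsam,nezuh] add [iphen] -> 7 lines: touo slmo soksv xxomt iphen hhr ekhi
Hunk 3: at line 2 remove [soksv,xxomt] add [gtgk] -> 6 lines: touo slmo gtgk iphen hhr ekhi
Hunk 4: at line 1 remove [gtgk] add [flll,usg] -> 7 lines: touo slmo flll usg iphen hhr ekhi
Hunk 5: at line 3 remove [usg,iphen,hhr] add [anncr,ifkkr] -> 6 lines: touo slmo flll anncr ifkkr ekhi

Answer: touo
slmo
flll
anncr
ifkkr
ekhi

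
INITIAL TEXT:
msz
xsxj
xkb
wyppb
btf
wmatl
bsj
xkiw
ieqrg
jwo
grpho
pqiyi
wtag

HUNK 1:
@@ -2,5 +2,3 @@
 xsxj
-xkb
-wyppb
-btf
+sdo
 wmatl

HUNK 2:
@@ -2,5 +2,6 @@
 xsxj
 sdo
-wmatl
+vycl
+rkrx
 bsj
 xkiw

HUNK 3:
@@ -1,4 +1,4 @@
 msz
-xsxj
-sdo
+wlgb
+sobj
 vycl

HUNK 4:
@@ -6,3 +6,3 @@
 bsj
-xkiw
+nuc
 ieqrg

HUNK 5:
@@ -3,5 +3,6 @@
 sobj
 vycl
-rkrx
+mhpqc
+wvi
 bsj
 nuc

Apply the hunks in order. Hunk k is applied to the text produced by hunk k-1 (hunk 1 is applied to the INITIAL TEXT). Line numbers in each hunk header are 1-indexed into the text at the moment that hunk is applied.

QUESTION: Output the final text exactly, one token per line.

Answer: msz
wlgb
sobj
vycl
mhpqc
wvi
bsj
nuc
ieqrg
jwo
grpho
pqiyi
wtag

Derivation:
Hunk 1: at line 2 remove [xkb,wyppb,btf] add [sdo] -> 11 lines: msz xsxj sdo wmatl bsj xkiw ieqrg jwo grpho pqiyi wtag
Hunk 2: at line 2 remove [wmatl] add [vycl,rkrx] -> 12 lines: msz xsxj sdo vycl rkrx bsj xkiw ieqrg jwo grpho pqiyi wtag
Hunk 3: at line 1 remove [xsxj,sdo] add [wlgb,sobj] -> 12 lines: msz wlgb sobj vycl rkrx bsj xkiw ieqrg jwo grpho pqiyi wtag
Hunk 4: at line 6 remove [xkiw] add [nuc] -> 12 lines: msz wlgb sobj vycl rkrx bsj nuc ieqrg jwo grpho pqiyi wtag
Hunk 5: at line 3 remove [rkrx] add [mhpqc,wvi] -> 13 lines: msz wlgb sobj vycl mhpqc wvi bsj nuc ieqrg jwo grpho pqiyi wtag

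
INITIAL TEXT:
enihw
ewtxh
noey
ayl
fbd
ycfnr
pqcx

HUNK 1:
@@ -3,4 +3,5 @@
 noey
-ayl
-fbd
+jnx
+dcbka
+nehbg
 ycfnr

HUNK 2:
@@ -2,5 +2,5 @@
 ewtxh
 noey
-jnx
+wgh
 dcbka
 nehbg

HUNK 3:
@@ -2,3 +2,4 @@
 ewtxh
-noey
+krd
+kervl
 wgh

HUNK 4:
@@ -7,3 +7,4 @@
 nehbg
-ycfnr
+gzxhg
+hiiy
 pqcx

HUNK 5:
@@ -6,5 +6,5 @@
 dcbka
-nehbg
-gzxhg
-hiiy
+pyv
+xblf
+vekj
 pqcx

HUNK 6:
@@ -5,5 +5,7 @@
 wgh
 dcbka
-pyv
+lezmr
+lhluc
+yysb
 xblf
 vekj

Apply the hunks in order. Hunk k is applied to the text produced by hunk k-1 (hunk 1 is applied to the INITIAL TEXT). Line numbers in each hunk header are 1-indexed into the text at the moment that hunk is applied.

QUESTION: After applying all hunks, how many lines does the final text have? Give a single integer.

Answer: 12

Derivation:
Hunk 1: at line 3 remove [ayl,fbd] add [jnx,dcbka,nehbg] -> 8 lines: enihw ewtxh noey jnx dcbka nehbg ycfnr pqcx
Hunk 2: at line 2 remove [jnx] add [wgh] -> 8 lines: enihw ewtxh noey wgh dcbka nehbg ycfnr pqcx
Hunk 3: at line 2 remove [noey] add [krd,kervl] -> 9 lines: enihw ewtxh krd kervl wgh dcbka nehbg ycfnr pqcx
Hunk 4: at line 7 remove [ycfnr] add [gzxhg,hiiy] -> 10 lines: enihw ewtxh krd kervl wgh dcbka nehbg gzxhg hiiy pqcx
Hunk 5: at line 6 remove [nehbg,gzxhg,hiiy] add [pyv,xblf,vekj] -> 10 lines: enihw ewtxh krd kervl wgh dcbka pyv xblf vekj pqcx
Hunk 6: at line 5 remove [pyv] add [lezmr,lhluc,yysb] -> 12 lines: enihw ewtxh krd kervl wgh dcbka lezmr lhluc yysb xblf vekj pqcx
Final line count: 12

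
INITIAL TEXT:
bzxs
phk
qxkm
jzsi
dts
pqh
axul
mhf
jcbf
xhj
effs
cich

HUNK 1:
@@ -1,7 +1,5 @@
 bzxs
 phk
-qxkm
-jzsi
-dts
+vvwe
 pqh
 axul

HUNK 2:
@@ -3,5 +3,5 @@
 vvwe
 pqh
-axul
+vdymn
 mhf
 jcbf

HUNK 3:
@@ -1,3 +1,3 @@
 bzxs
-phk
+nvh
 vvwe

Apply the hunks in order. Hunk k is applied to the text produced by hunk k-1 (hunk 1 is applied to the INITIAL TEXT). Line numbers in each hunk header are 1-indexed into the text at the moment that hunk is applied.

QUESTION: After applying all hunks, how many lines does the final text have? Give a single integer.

Answer: 10

Derivation:
Hunk 1: at line 1 remove [qxkm,jzsi,dts] add [vvwe] -> 10 lines: bzxs phk vvwe pqh axul mhf jcbf xhj effs cich
Hunk 2: at line 3 remove [axul] add [vdymn] -> 10 lines: bzxs phk vvwe pqh vdymn mhf jcbf xhj effs cich
Hunk 3: at line 1 remove [phk] add [nvh] -> 10 lines: bzxs nvh vvwe pqh vdymn mhf jcbf xhj effs cich
Final line count: 10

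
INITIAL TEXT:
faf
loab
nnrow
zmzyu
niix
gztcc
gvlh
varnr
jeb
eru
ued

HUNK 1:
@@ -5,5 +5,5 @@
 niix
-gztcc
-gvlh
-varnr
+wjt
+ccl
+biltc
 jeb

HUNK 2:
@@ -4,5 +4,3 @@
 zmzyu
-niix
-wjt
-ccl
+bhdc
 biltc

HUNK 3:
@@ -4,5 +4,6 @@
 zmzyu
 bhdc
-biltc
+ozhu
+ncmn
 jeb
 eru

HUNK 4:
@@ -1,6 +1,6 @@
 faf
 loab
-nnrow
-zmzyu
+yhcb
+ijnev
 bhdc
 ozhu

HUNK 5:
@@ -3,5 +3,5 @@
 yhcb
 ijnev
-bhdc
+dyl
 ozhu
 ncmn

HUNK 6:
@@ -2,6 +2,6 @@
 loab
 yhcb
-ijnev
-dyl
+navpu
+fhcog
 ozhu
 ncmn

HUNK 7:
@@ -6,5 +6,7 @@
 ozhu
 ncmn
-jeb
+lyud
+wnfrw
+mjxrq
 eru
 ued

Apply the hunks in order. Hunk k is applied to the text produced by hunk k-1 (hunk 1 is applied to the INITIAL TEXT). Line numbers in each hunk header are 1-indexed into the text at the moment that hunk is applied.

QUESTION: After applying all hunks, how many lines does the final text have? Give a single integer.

Hunk 1: at line 5 remove [gztcc,gvlh,varnr] add [wjt,ccl,biltc] -> 11 lines: faf loab nnrow zmzyu niix wjt ccl biltc jeb eru ued
Hunk 2: at line 4 remove [niix,wjt,ccl] add [bhdc] -> 9 lines: faf loab nnrow zmzyu bhdc biltc jeb eru ued
Hunk 3: at line 4 remove [biltc] add [ozhu,ncmn] -> 10 lines: faf loab nnrow zmzyu bhdc ozhu ncmn jeb eru ued
Hunk 4: at line 1 remove [nnrow,zmzyu] add [yhcb,ijnev] -> 10 lines: faf loab yhcb ijnev bhdc ozhu ncmn jeb eru ued
Hunk 5: at line 3 remove [bhdc] add [dyl] -> 10 lines: faf loab yhcb ijnev dyl ozhu ncmn jeb eru ued
Hunk 6: at line 2 remove [ijnev,dyl] add [navpu,fhcog] -> 10 lines: faf loab yhcb navpu fhcog ozhu ncmn jeb eru ued
Hunk 7: at line 6 remove [jeb] add [lyud,wnfrw,mjxrq] -> 12 lines: faf loab yhcb navpu fhcog ozhu ncmn lyud wnfrw mjxrq eru ued
Final line count: 12

Answer: 12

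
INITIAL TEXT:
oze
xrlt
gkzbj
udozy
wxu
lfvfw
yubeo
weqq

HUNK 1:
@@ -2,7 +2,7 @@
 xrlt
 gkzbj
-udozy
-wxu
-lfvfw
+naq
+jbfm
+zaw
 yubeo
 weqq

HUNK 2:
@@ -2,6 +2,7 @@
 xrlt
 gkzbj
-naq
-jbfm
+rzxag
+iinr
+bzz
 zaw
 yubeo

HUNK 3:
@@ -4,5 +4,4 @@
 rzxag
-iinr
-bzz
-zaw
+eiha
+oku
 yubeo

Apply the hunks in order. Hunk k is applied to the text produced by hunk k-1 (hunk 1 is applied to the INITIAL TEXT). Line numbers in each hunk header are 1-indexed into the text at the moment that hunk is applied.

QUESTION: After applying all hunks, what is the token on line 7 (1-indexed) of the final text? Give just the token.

Hunk 1: at line 2 remove [udozy,wxu,lfvfw] add [naq,jbfm,zaw] -> 8 lines: oze xrlt gkzbj naq jbfm zaw yubeo weqq
Hunk 2: at line 2 remove [naq,jbfm] add [rzxag,iinr,bzz] -> 9 lines: oze xrlt gkzbj rzxag iinr bzz zaw yubeo weqq
Hunk 3: at line 4 remove [iinr,bzz,zaw] add [eiha,oku] -> 8 lines: oze xrlt gkzbj rzxag eiha oku yubeo weqq
Final line 7: yubeo

Answer: yubeo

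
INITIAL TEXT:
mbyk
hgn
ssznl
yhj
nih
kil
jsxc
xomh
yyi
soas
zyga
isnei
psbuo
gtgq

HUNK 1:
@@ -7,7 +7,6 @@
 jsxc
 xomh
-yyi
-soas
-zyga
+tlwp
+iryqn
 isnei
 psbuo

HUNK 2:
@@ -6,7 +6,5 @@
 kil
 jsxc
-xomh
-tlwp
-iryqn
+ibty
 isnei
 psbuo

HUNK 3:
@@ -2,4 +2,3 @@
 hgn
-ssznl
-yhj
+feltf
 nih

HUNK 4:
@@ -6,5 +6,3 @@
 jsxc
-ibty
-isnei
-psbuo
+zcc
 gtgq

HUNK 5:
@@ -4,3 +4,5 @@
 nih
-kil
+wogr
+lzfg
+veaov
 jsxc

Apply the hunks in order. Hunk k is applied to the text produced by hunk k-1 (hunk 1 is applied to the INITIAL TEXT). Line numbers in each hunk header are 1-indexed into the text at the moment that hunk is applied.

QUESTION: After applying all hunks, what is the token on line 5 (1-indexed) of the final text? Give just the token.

Answer: wogr

Derivation:
Hunk 1: at line 7 remove [yyi,soas,zyga] add [tlwp,iryqn] -> 13 lines: mbyk hgn ssznl yhj nih kil jsxc xomh tlwp iryqn isnei psbuo gtgq
Hunk 2: at line 6 remove [xomh,tlwp,iryqn] add [ibty] -> 11 lines: mbyk hgn ssznl yhj nih kil jsxc ibty isnei psbuo gtgq
Hunk 3: at line 2 remove [ssznl,yhj] add [feltf] -> 10 lines: mbyk hgn feltf nih kil jsxc ibty isnei psbuo gtgq
Hunk 4: at line 6 remove [ibty,isnei,psbuo] add [zcc] -> 8 lines: mbyk hgn feltf nih kil jsxc zcc gtgq
Hunk 5: at line 4 remove [kil] add [wogr,lzfg,veaov] -> 10 lines: mbyk hgn feltf nih wogr lzfg veaov jsxc zcc gtgq
Final line 5: wogr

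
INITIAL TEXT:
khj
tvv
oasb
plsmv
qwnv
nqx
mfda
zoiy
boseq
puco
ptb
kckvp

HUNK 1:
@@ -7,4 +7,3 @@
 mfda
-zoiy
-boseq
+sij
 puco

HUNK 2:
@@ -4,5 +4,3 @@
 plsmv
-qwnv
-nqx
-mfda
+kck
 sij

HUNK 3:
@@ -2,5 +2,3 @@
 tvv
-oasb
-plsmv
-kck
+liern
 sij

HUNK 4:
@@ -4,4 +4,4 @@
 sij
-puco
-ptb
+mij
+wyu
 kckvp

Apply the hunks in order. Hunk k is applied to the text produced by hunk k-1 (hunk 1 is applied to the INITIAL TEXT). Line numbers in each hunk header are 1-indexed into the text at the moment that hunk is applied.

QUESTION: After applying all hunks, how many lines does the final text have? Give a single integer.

Hunk 1: at line 7 remove [zoiy,boseq] add [sij] -> 11 lines: khj tvv oasb plsmv qwnv nqx mfda sij puco ptb kckvp
Hunk 2: at line 4 remove [qwnv,nqx,mfda] add [kck] -> 9 lines: khj tvv oasb plsmv kck sij puco ptb kckvp
Hunk 3: at line 2 remove [oasb,plsmv,kck] add [liern] -> 7 lines: khj tvv liern sij puco ptb kckvp
Hunk 4: at line 4 remove [puco,ptb] add [mij,wyu] -> 7 lines: khj tvv liern sij mij wyu kckvp
Final line count: 7

Answer: 7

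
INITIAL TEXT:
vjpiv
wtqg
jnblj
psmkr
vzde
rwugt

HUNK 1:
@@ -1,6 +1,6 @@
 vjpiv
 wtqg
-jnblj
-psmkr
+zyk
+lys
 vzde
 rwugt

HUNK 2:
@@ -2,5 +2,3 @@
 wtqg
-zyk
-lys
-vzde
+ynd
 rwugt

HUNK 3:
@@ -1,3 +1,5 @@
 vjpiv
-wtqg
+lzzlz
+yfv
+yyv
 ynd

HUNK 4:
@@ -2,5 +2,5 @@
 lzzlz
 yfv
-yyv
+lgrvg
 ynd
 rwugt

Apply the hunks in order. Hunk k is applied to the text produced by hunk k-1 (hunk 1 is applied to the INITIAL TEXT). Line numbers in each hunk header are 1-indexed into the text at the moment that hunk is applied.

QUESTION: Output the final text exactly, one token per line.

Hunk 1: at line 1 remove [jnblj,psmkr] add [zyk,lys] -> 6 lines: vjpiv wtqg zyk lys vzde rwugt
Hunk 2: at line 2 remove [zyk,lys,vzde] add [ynd] -> 4 lines: vjpiv wtqg ynd rwugt
Hunk 3: at line 1 remove [wtqg] add [lzzlz,yfv,yyv] -> 6 lines: vjpiv lzzlz yfv yyv ynd rwugt
Hunk 4: at line 2 remove [yyv] add [lgrvg] -> 6 lines: vjpiv lzzlz yfv lgrvg ynd rwugt

Answer: vjpiv
lzzlz
yfv
lgrvg
ynd
rwugt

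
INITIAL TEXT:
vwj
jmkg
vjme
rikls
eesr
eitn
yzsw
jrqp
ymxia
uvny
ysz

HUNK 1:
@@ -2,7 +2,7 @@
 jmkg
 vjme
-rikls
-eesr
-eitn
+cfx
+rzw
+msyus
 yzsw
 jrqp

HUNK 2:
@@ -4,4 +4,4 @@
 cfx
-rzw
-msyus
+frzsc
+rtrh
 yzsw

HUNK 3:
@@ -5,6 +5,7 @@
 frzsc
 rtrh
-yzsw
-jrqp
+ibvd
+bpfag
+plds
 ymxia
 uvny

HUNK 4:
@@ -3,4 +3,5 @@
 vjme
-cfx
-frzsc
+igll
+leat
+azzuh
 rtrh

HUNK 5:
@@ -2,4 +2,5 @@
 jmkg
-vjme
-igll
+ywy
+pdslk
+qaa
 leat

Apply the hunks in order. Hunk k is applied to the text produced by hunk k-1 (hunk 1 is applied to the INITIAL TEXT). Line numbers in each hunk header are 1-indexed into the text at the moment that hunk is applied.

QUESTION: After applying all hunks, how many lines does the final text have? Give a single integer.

Answer: 14

Derivation:
Hunk 1: at line 2 remove [rikls,eesr,eitn] add [cfx,rzw,msyus] -> 11 lines: vwj jmkg vjme cfx rzw msyus yzsw jrqp ymxia uvny ysz
Hunk 2: at line 4 remove [rzw,msyus] add [frzsc,rtrh] -> 11 lines: vwj jmkg vjme cfx frzsc rtrh yzsw jrqp ymxia uvny ysz
Hunk 3: at line 5 remove [yzsw,jrqp] add [ibvd,bpfag,plds] -> 12 lines: vwj jmkg vjme cfx frzsc rtrh ibvd bpfag plds ymxia uvny ysz
Hunk 4: at line 3 remove [cfx,frzsc] add [igll,leat,azzuh] -> 13 lines: vwj jmkg vjme igll leat azzuh rtrh ibvd bpfag plds ymxia uvny ysz
Hunk 5: at line 2 remove [vjme,igll] add [ywy,pdslk,qaa] -> 14 lines: vwj jmkg ywy pdslk qaa leat azzuh rtrh ibvd bpfag plds ymxia uvny ysz
Final line count: 14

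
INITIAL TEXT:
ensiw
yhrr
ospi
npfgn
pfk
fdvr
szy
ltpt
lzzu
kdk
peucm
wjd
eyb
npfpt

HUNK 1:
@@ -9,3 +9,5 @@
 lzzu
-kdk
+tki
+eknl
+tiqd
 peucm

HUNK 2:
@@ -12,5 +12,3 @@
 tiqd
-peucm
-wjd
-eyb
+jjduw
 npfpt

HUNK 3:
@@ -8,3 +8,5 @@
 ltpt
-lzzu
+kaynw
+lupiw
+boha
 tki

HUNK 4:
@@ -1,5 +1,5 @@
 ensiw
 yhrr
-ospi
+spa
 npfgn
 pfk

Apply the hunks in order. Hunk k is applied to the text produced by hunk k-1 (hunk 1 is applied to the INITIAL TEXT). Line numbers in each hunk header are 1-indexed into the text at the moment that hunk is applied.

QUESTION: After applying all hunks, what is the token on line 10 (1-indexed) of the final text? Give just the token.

Hunk 1: at line 9 remove [kdk] add [tki,eknl,tiqd] -> 16 lines: ensiw yhrr ospi npfgn pfk fdvr szy ltpt lzzu tki eknl tiqd peucm wjd eyb npfpt
Hunk 2: at line 12 remove [peucm,wjd,eyb] add [jjduw] -> 14 lines: ensiw yhrr ospi npfgn pfk fdvr szy ltpt lzzu tki eknl tiqd jjduw npfpt
Hunk 3: at line 8 remove [lzzu] add [kaynw,lupiw,boha] -> 16 lines: ensiw yhrr ospi npfgn pfk fdvr szy ltpt kaynw lupiw boha tki eknl tiqd jjduw npfpt
Hunk 4: at line 1 remove [ospi] add [spa] -> 16 lines: ensiw yhrr spa npfgn pfk fdvr szy ltpt kaynw lupiw boha tki eknl tiqd jjduw npfpt
Final line 10: lupiw

Answer: lupiw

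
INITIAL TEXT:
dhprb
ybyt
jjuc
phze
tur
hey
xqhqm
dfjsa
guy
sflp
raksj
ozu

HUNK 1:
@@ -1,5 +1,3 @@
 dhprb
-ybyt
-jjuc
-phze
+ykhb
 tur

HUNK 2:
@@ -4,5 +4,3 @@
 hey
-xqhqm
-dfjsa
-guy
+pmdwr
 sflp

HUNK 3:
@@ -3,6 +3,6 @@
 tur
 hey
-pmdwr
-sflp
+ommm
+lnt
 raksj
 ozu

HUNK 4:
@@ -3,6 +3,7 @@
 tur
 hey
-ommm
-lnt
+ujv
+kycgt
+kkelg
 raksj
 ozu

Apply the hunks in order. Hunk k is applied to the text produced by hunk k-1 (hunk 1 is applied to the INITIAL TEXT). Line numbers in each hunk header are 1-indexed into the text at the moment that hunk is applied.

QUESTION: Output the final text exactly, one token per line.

Hunk 1: at line 1 remove [ybyt,jjuc,phze] add [ykhb] -> 10 lines: dhprb ykhb tur hey xqhqm dfjsa guy sflp raksj ozu
Hunk 2: at line 4 remove [xqhqm,dfjsa,guy] add [pmdwr] -> 8 lines: dhprb ykhb tur hey pmdwr sflp raksj ozu
Hunk 3: at line 3 remove [pmdwr,sflp] add [ommm,lnt] -> 8 lines: dhprb ykhb tur hey ommm lnt raksj ozu
Hunk 4: at line 3 remove [ommm,lnt] add [ujv,kycgt,kkelg] -> 9 lines: dhprb ykhb tur hey ujv kycgt kkelg raksj ozu

Answer: dhprb
ykhb
tur
hey
ujv
kycgt
kkelg
raksj
ozu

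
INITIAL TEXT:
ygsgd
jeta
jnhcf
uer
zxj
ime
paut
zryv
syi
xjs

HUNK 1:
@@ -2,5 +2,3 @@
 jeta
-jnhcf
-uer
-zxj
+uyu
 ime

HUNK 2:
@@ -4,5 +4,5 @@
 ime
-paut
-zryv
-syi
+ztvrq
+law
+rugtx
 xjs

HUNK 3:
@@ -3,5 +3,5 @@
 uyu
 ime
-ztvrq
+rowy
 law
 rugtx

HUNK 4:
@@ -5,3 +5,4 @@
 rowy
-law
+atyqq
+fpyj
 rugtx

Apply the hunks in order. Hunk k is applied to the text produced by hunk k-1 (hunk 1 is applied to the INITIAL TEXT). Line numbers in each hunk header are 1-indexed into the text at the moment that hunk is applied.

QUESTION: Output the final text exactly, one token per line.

Answer: ygsgd
jeta
uyu
ime
rowy
atyqq
fpyj
rugtx
xjs

Derivation:
Hunk 1: at line 2 remove [jnhcf,uer,zxj] add [uyu] -> 8 lines: ygsgd jeta uyu ime paut zryv syi xjs
Hunk 2: at line 4 remove [paut,zryv,syi] add [ztvrq,law,rugtx] -> 8 lines: ygsgd jeta uyu ime ztvrq law rugtx xjs
Hunk 3: at line 3 remove [ztvrq] add [rowy] -> 8 lines: ygsgd jeta uyu ime rowy law rugtx xjs
Hunk 4: at line 5 remove [law] add [atyqq,fpyj] -> 9 lines: ygsgd jeta uyu ime rowy atyqq fpyj rugtx xjs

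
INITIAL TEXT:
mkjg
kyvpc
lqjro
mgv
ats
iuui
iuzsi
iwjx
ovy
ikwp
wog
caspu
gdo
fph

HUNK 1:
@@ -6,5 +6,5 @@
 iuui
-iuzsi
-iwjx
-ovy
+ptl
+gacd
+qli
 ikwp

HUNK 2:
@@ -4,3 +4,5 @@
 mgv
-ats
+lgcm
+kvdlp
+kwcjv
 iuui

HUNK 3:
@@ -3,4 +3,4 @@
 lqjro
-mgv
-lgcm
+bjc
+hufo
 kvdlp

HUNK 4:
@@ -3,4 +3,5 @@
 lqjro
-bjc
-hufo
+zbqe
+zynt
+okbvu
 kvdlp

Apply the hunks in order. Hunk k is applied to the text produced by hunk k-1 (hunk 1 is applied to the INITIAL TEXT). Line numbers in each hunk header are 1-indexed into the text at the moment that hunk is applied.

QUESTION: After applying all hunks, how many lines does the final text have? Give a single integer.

Answer: 17

Derivation:
Hunk 1: at line 6 remove [iuzsi,iwjx,ovy] add [ptl,gacd,qli] -> 14 lines: mkjg kyvpc lqjro mgv ats iuui ptl gacd qli ikwp wog caspu gdo fph
Hunk 2: at line 4 remove [ats] add [lgcm,kvdlp,kwcjv] -> 16 lines: mkjg kyvpc lqjro mgv lgcm kvdlp kwcjv iuui ptl gacd qli ikwp wog caspu gdo fph
Hunk 3: at line 3 remove [mgv,lgcm] add [bjc,hufo] -> 16 lines: mkjg kyvpc lqjro bjc hufo kvdlp kwcjv iuui ptl gacd qli ikwp wog caspu gdo fph
Hunk 4: at line 3 remove [bjc,hufo] add [zbqe,zynt,okbvu] -> 17 lines: mkjg kyvpc lqjro zbqe zynt okbvu kvdlp kwcjv iuui ptl gacd qli ikwp wog caspu gdo fph
Final line count: 17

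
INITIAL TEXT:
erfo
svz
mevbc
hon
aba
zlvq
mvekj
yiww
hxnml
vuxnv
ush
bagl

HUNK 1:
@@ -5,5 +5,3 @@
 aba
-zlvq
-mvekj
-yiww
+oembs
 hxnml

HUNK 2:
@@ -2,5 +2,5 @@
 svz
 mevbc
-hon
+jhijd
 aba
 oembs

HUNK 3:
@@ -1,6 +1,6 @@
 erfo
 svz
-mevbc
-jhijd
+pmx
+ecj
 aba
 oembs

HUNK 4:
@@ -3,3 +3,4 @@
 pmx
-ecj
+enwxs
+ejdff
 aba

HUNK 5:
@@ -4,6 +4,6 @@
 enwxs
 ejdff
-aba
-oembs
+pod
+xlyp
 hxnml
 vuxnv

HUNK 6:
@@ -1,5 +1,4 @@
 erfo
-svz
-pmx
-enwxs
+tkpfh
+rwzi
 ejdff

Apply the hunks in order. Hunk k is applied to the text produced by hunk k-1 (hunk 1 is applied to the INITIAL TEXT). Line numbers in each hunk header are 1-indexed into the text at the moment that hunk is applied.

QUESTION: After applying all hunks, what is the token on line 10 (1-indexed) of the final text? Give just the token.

Hunk 1: at line 5 remove [zlvq,mvekj,yiww] add [oembs] -> 10 lines: erfo svz mevbc hon aba oembs hxnml vuxnv ush bagl
Hunk 2: at line 2 remove [hon] add [jhijd] -> 10 lines: erfo svz mevbc jhijd aba oembs hxnml vuxnv ush bagl
Hunk 3: at line 1 remove [mevbc,jhijd] add [pmx,ecj] -> 10 lines: erfo svz pmx ecj aba oembs hxnml vuxnv ush bagl
Hunk 4: at line 3 remove [ecj] add [enwxs,ejdff] -> 11 lines: erfo svz pmx enwxs ejdff aba oembs hxnml vuxnv ush bagl
Hunk 5: at line 4 remove [aba,oembs] add [pod,xlyp] -> 11 lines: erfo svz pmx enwxs ejdff pod xlyp hxnml vuxnv ush bagl
Hunk 6: at line 1 remove [svz,pmx,enwxs] add [tkpfh,rwzi] -> 10 lines: erfo tkpfh rwzi ejdff pod xlyp hxnml vuxnv ush bagl
Final line 10: bagl

Answer: bagl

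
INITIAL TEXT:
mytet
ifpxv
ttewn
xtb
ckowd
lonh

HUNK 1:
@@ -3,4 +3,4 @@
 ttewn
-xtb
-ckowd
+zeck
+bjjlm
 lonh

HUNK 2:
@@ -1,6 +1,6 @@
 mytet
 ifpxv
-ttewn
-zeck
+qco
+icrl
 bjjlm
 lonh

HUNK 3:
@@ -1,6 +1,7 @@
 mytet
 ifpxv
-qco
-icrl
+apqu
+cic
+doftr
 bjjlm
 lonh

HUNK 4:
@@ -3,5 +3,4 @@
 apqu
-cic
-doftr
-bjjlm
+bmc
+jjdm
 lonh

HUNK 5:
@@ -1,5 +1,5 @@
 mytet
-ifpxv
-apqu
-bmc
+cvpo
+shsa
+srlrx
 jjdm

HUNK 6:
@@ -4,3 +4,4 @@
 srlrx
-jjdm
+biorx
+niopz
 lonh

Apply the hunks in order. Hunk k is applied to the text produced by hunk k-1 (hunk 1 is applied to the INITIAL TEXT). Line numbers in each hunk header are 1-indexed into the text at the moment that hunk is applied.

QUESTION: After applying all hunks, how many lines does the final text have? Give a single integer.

Hunk 1: at line 3 remove [xtb,ckowd] add [zeck,bjjlm] -> 6 lines: mytet ifpxv ttewn zeck bjjlm lonh
Hunk 2: at line 1 remove [ttewn,zeck] add [qco,icrl] -> 6 lines: mytet ifpxv qco icrl bjjlm lonh
Hunk 3: at line 1 remove [qco,icrl] add [apqu,cic,doftr] -> 7 lines: mytet ifpxv apqu cic doftr bjjlm lonh
Hunk 4: at line 3 remove [cic,doftr,bjjlm] add [bmc,jjdm] -> 6 lines: mytet ifpxv apqu bmc jjdm lonh
Hunk 5: at line 1 remove [ifpxv,apqu,bmc] add [cvpo,shsa,srlrx] -> 6 lines: mytet cvpo shsa srlrx jjdm lonh
Hunk 6: at line 4 remove [jjdm] add [biorx,niopz] -> 7 lines: mytet cvpo shsa srlrx biorx niopz lonh
Final line count: 7

Answer: 7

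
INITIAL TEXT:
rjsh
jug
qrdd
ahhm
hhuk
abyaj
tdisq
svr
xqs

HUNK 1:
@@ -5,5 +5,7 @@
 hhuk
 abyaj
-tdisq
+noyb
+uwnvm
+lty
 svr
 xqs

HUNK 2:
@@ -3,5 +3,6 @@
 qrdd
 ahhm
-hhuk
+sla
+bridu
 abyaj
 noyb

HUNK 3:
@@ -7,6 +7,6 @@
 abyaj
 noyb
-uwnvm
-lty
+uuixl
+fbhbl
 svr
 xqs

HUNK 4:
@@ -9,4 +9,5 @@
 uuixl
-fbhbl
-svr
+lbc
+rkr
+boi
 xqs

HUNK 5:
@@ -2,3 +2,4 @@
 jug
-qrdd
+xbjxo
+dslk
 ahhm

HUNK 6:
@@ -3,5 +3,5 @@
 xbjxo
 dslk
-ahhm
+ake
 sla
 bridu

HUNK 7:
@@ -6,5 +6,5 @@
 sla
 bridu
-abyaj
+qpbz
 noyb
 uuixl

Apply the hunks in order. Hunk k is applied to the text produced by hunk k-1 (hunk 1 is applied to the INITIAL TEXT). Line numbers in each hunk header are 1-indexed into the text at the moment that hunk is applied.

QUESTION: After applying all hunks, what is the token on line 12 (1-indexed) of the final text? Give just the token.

Hunk 1: at line 5 remove [tdisq] add [noyb,uwnvm,lty] -> 11 lines: rjsh jug qrdd ahhm hhuk abyaj noyb uwnvm lty svr xqs
Hunk 2: at line 3 remove [hhuk] add [sla,bridu] -> 12 lines: rjsh jug qrdd ahhm sla bridu abyaj noyb uwnvm lty svr xqs
Hunk 3: at line 7 remove [uwnvm,lty] add [uuixl,fbhbl] -> 12 lines: rjsh jug qrdd ahhm sla bridu abyaj noyb uuixl fbhbl svr xqs
Hunk 4: at line 9 remove [fbhbl,svr] add [lbc,rkr,boi] -> 13 lines: rjsh jug qrdd ahhm sla bridu abyaj noyb uuixl lbc rkr boi xqs
Hunk 5: at line 2 remove [qrdd] add [xbjxo,dslk] -> 14 lines: rjsh jug xbjxo dslk ahhm sla bridu abyaj noyb uuixl lbc rkr boi xqs
Hunk 6: at line 3 remove [ahhm] add [ake] -> 14 lines: rjsh jug xbjxo dslk ake sla bridu abyaj noyb uuixl lbc rkr boi xqs
Hunk 7: at line 6 remove [abyaj] add [qpbz] -> 14 lines: rjsh jug xbjxo dslk ake sla bridu qpbz noyb uuixl lbc rkr boi xqs
Final line 12: rkr

Answer: rkr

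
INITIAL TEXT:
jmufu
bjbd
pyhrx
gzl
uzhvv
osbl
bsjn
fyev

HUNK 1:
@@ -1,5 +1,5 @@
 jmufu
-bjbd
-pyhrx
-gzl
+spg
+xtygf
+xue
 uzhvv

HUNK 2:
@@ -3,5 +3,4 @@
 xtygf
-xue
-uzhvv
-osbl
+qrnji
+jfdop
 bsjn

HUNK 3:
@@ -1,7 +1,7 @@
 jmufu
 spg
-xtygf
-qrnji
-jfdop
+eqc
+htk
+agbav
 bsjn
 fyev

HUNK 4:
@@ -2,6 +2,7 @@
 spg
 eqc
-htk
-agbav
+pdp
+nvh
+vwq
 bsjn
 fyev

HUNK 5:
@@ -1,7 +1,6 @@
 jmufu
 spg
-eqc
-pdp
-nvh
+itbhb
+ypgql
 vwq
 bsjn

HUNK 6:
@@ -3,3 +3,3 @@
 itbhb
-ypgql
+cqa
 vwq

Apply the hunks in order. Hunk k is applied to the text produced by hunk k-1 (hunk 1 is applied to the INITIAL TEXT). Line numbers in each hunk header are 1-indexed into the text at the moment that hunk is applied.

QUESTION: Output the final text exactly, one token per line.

Hunk 1: at line 1 remove [bjbd,pyhrx,gzl] add [spg,xtygf,xue] -> 8 lines: jmufu spg xtygf xue uzhvv osbl bsjn fyev
Hunk 2: at line 3 remove [xue,uzhvv,osbl] add [qrnji,jfdop] -> 7 lines: jmufu spg xtygf qrnji jfdop bsjn fyev
Hunk 3: at line 1 remove [xtygf,qrnji,jfdop] add [eqc,htk,agbav] -> 7 lines: jmufu spg eqc htk agbav bsjn fyev
Hunk 4: at line 2 remove [htk,agbav] add [pdp,nvh,vwq] -> 8 lines: jmufu spg eqc pdp nvh vwq bsjn fyev
Hunk 5: at line 1 remove [eqc,pdp,nvh] add [itbhb,ypgql] -> 7 lines: jmufu spg itbhb ypgql vwq bsjn fyev
Hunk 6: at line 3 remove [ypgql] add [cqa] -> 7 lines: jmufu spg itbhb cqa vwq bsjn fyev

Answer: jmufu
spg
itbhb
cqa
vwq
bsjn
fyev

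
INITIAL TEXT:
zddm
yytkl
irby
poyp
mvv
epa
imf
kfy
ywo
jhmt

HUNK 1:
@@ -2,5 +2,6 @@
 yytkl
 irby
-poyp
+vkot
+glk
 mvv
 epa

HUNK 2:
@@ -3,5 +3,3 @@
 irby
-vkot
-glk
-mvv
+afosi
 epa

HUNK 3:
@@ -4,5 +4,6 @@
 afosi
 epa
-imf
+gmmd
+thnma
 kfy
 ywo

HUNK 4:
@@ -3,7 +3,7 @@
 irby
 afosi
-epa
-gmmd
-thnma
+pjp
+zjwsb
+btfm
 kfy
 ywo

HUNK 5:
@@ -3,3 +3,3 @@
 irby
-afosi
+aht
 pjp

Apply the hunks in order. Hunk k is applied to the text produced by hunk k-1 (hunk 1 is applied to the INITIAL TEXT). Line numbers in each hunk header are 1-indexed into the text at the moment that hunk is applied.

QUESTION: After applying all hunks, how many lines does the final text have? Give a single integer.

Hunk 1: at line 2 remove [poyp] add [vkot,glk] -> 11 lines: zddm yytkl irby vkot glk mvv epa imf kfy ywo jhmt
Hunk 2: at line 3 remove [vkot,glk,mvv] add [afosi] -> 9 lines: zddm yytkl irby afosi epa imf kfy ywo jhmt
Hunk 3: at line 4 remove [imf] add [gmmd,thnma] -> 10 lines: zddm yytkl irby afosi epa gmmd thnma kfy ywo jhmt
Hunk 4: at line 3 remove [epa,gmmd,thnma] add [pjp,zjwsb,btfm] -> 10 lines: zddm yytkl irby afosi pjp zjwsb btfm kfy ywo jhmt
Hunk 5: at line 3 remove [afosi] add [aht] -> 10 lines: zddm yytkl irby aht pjp zjwsb btfm kfy ywo jhmt
Final line count: 10

Answer: 10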